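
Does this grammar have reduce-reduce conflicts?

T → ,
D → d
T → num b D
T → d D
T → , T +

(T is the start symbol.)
A reduce-reduce conflict occurs when an LR(0) state has two complete items [A → α .] and [B → β .] — both call for a reduction, and with no lookahead the parser cannot choose between them.

Augment with T' → T and build the canonical LR(0) collection (I0 = CLOSURE({[T' → . T]}), then GOTO on every symbol after a dot until no new states appear). It has 11 states:
  I0: { [T → . , T +], [T → . ,], [T → . d D], [T → . num b D], [T' → . T] }  — shift
  I1: { [T → , . T +], [T → , .], [T → . , T +], [T → . ,], [T → . d D], [T → . num b D] }  — shift, reduce
  I2: { [T' → T .] }  — accept
  I3: { [D → . d], [T → d . D] }  — shift
  I4: { [T → num . b D] }  — shift
  I5: { [D → . d], [T → num b . D] }  — shift
  I6: { [T → num b D .] }  — reduce
  I7: { [D → d .] }  — reduce
  I8: { [T → d D .] }  — reduce
  I9: { [T → , T . +] }  — shift
  I10: { [T → , T + .] }  — reduce

No state contains more than one complete item.

Answer: No reduce-reduce conflicts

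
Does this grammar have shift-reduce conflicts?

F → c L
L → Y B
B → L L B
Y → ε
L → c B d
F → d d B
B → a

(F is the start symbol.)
Augment with F' → F and build the canonical LR(0) collection (I0 = CLOSURE({[F' → . F]}), then GOTO on every symbol after a dot until no new states appear). It has 16 states:
  I0: { [F → . c L], [F → . d d B], [F' → . F] }  — shift
  I1: { [F' → F .] }  — accept
  I2: { [F → c . L], [L → . Y B], [L → . c B d], [Y → .] }  — shift, reduce
  I3: { [F → d . d B] }  — shift
  I4: { [B → . L L B], [B → . a], [F → d d . B], [L → . Y B], [L → . c B d], [Y → .] }  — shift, reduce
  I5: { [F → d d B .] }  — reduce
  I6: { [B → L . L B], [L → . Y B], [L → . c B d], [Y → .] }  — shift, reduce
  I7: { [B → . L L B], [B → . a], [L → . Y B], [L → . c B d], [L → Y . B], [Y → .] }  — shift, reduce
  I8: { [B → a .] }  — reduce
  I9: { [B → . L L B], [B → . a], [L → . Y B], [L → . c B d], [L → c . B d], [Y → .] }  — shift, reduce
  I10: { [L → c B . d] }  — shift
  I11: { [L → c B d .] }  — reduce
  I12: { [L → Y B .] }  — reduce
  I13: { [B → . L L B], [B → . a], [B → L L . B], [L → . Y B], [L → . c B d], [Y → .] }  — shift, reduce
  I14: { [B → L L B .] }  — reduce
  I15: { [F → c L .] }  — reduce

I2 contains reduce item [Y → .] and shift item [L → . c B d] — shift-reduce conflict.
I4 contains reduce item [Y → .] and shift items [B → . a], [L → . c B d] — shift-reduce conflict.
I6 contains reduce item [Y → .] and shift item [L → . c B d] — shift-reduce conflict.
I7 contains reduce item [Y → .] and shift items [B → . a], [L → . c B d] — shift-reduce conflict.
I9 contains reduce item [Y → .] and shift items [B → . a], [L → . c B d] — shift-reduce conflict.
I13 contains reduce item [Y → .] and shift items [B → . a], [L → . c B d] — shift-reduce conflict.

Answer: Yes — I2: [Y → .] vs [L → . c B d]; I4: [Y → .] vs [B → . a]; I6: [Y → .] vs [L → . c B d]; I7: [Y → .] vs [B → . a]; I9: [Y → .] vs [B → . a]; I13: [Y → .] vs [B → . a]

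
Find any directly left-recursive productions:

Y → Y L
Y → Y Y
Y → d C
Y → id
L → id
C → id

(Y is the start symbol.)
Yes, Y is left-recursive

Direct left recursion occurs when N → N α for some non-terminal N (the right-hand side begins with the left-hand side itself).

Y → Y L: LEFT RECURSIVE (starts with Y)
Y → Y Y: LEFT RECURSIVE (starts with Y)
Y → d C: starts with d
Y → id: starts with id
L → id: starts with id
C → id: starts with id

The grammar has direct left recursion on: Y.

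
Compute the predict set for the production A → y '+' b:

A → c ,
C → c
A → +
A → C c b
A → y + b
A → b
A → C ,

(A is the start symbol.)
PREDICT(A → y '+' b) = (FIRST(RHS) \ {ε}) ∪ (FOLLOW(A) if ε ∈ FIRST(RHS), i.e. RHS ⇒* ε)
FIRST(y '+' b) = { 'y' }
ε ∉ FIRST(y '+' b), so FOLLOW(A) is not added.
PREDICT(A → y '+' b) = { 'y' }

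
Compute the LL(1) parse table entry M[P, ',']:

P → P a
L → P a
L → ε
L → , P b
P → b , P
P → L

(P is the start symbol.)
P → P a, P → L

To find M[P, ','], we find productions for P where ',' is in the predict set (PREDICT(N → α) = (FIRST(α) \ {ε}) ∪ (FOLLOW(N) if α ⇒* ε)).

Relevant sets:
  FIRST(P) = { ',', 'a', 'b', ε }
  FIRST(L) = { ',', 'a', 'b', ε }
  FOLLOW(P) = { $, 'a', 'b' }

P → P a: PREDICT = { ',', 'a', 'b' }
  ',' is in predict set, so this production goes in M[P, ',']
P → b , P: PREDICT = { 'b' }
P → L: PREDICT = { $, ',', 'a', 'b' }
  ',' is in predict set, so this production goes in M[P, ',']

M[P, ','] = P → P a, P → L  (a multiply-defined cell — the grammar is not LL(1))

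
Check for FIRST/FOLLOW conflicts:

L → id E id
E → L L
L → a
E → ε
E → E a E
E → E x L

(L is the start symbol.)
Yes. E → L L with FOLLOW(E) on { 'a', 'id' }; E → E a E with FOLLOW(E) on { 'a', 'id', 'x' }; E → E x L with FOLLOW(E) on { 'a', 'id', 'x' }

Nullable non-terminals: E.
FIRST sets used below: FIRST(L) = { 'a', 'id' }, FIRST(E) = { 'a', 'id', 'x', ε }

E: nullable alternative(s) E → ε; FOLLOW(E) = { 'a', 'id', 'x' }
  E → L L: FIRST \ {ε} = { 'a', 'id' } — overlaps FOLLOW(E) on { 'a', 'id' }: CONFLICT
  E → ε: FIRST \ {ε} = { } — this is the only nullable alternative, skip
  E → E a E: FIRST \ {ε} = { 'a', 'id', 'x' } — overlaps FOLLOW(E) on { 'a', 'id', 'x' }: CONFLICT
  E → E x L: FIRST \ {ε} = { 'a', 'id', 'x' } — overlaps FOLLOW(E) on { 'a', 'id', 'x' }: CONFLICT

L has no nullable alternative, so no FIRST/FOLLOW check is needed there.

So the grammar has 3 FIRST/FOLLOW conflicts (marked CONFLICT above).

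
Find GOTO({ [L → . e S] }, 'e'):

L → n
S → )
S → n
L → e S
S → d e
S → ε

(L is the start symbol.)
GOTO(I, 'e') = CLOSURE({ [A → αX.β] : [A → α.Xβ] ∈ I, X = 'e' })

Items with dot before 'e', with the dot advanced:
  [L → . e S] → [L → e . S]
Closure of the advanced items:
  [L → e . S] has the dot before S: add [S → . )], [S → . n], [S → . d e], [S → .]

GOTO = { [L → e . S], [S → . )], [S → . d e], [S → . n], [S → .] }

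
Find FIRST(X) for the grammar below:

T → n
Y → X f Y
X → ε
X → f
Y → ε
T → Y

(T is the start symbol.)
{ 'f', ε }

To compute FIRST(X), examine every production with X on the left-hand side, reading each right-hand side left to right until a non-nullable symbol is reached.

From X → ε:
  - ε-production, so ε ∈ FIRST(X)
From X → f:
  - f is a terminal: add 'f' and stop

Collecting: FIRST(X) = { 'f', ε }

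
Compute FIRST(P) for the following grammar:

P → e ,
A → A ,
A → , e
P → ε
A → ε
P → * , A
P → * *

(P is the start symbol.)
{ '*', 'e', ε }

To compute FIRST(P), examine every production with P on the left-hand side, reading each right-hand side left to right until a non-nullable symbol is reached.

From P → e ,:
  - e is a terminal: add 'e' and stop
From P → ε:
  - ε-production, so ε ∈ FIRST(P)
From P → * , A:
  - '*' is a terminal: add '*' and stop
From P → * *:
  - '*' is a terminal: add '*' and stop

Collecting: FIRST(P) = { '*', 'e', ε }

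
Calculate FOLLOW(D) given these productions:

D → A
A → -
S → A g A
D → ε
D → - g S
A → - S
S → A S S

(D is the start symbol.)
To compute FOLLOW(D), find every occurrence of D on a right-hand side N → α D β: add FIRST(β) \ {ε}, and if β is empty or nullable also add FOLLOW(N). Iterate to a fixed point.

D is the start symbol, so $ ∈ FOLLOW(D).
D does not occur on any right-hand side.

Taking the union: FOLLOW(D) = { $ }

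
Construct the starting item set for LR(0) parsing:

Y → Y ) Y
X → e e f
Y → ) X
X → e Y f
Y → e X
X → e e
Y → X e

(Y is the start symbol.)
{ [X → . e Y f], [X → . e e f], [X → . e e], [Y → . ) X], [Y → . X e], [Y → . Y ) Y], [Y → . e X], [Y' → . Y] }

First, augment the grammar with Y' → Y
I₀ = CLOSURE({ [Y' → . Y] }):
  [Y' → . Y] has the dot before Y: add [Y → . Y ) Y], [Y → . ) X], [Y → . e X], [Y → . X e]
  [Y → . X e] has the dot before X: add [X → . e e f], [X → . e Y f], [X → . e e]
No further items can be added.

I₀ = { [X → . e Y f], [X → . e e f], [X → . e e], [Y → . ) X], [Y → . X e], [Y → . Y ) Y], [Y → . e X], [Y' → . Y] }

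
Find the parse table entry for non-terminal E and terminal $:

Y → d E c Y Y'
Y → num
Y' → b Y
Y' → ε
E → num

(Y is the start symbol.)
To find M[E, $], we find productions for E where $ is in the predict set (PREDICT(N → α) = (FIRST(α) \ {ε}) ∪ (FOLLOW(N) if α ⇒* ε)).

E → num: PREDICT = { 'num' }

M[E, $] is empty (no production applies)

Answer: Empty (error entry)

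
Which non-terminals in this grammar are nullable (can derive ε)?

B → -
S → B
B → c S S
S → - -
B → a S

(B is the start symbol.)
There are no ε-productions, so no non-terminal can derive ε.
No non-terminals are nullable.

Answer: None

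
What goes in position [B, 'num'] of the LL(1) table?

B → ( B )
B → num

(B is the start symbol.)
B → num

To find M[B, 'num'], we find productions for B where 'num' is in the predict set (PREDICT(N → α) = (FIRST(α) \ {ε}) ∪ (FOLLOW(N) if α ⇒* ε)).

B → ( B ): PREDICT = { '(' }
B → num: PREDICT = { 'num' }
  'num' is in predict set, so this production goes in M[B, 'num']

M[B, 'num'] = B → num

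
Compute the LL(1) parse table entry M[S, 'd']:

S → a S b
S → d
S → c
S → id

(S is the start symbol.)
To find M[S, 'd'], we find productions for S where 'd' is in the predict set (PREDICT(N → α) = (FIRST(α) \ {ε}) ∪ (FOLLOW(N) if α ⇒* ε)).

S → a S b: PREDICT = { 'a' }
S → d: PREDICT = { 'd' }
  'd' is in predict set, so this production goes in M[S, 'd']
S → c: PREDICT = { 'c' }
S → id: PREDICT = { 'id' }

M[S, 'd'] = S → d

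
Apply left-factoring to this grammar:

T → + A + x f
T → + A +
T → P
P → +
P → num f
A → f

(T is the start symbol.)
T → + A + T'
T' → x f
T' → ε
T → P
P → +
P → num f
A → f

Left-factoring transforms A → αβ₁ | αβ₂ into A → αA' and A' → β₁ | β₂
(α is the longest common prefix among the alternatives). Repeat until
no nonterminal has two alternatives with a common prefix.

Round 1: T has alternatives sharing prefix '+ A +'. Introduce T': T → + A + T'
  Add: T' → x f
  Add: T' → ε

No remaining common prefixes — done.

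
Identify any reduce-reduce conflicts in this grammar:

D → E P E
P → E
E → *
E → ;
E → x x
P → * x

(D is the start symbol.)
A reduce-reduce conflict occurs when an LR(0) state has two complete items [A → α .] and [B → β .] — both call for a reduction, and with no lookahead the parser cannot choose between them.

Augment with D' → D and build the canonical LR(0) collection (I0 = CLOSURE({[D' → . D]}), then GOTO on every symbol after a dot until no new states appear). It has 12 states:
  I0: { [D → . E P E], [D' → . D], [E → . *], [E → . ;], [E → . x x] }  — shift
  I1: { [E → * .] }  — reduce
  I2: { [E → ; .] }  — reduce
  I3: { [D' → D .] }  — accept
  I4: { [D → E . P E], [E → . *], [E → . ;], [E → . x x], [P → . * x], [P → . E] }  — shift
  I5: { [E → x . x] }  — shift
  I6: { [E → x x .] }  — reduce
  I7: { [E → * .], [P → * . x] }  — shift, reduce
  I8: { [P → E .] }  — reduce
  I9: { [D → E P . E], [E → . *], [E → . ;], [E → . x x] }  — shift
  I10: { [D → E P E .] }  — reduce
  I11: { [P → * x .] }  — reduce

No state contains more than one complete item.

Answer: No reduce-reduce conflicts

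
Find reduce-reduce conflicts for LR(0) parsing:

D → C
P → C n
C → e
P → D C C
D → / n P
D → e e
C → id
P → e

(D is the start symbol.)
Yes — I11: [C → e .] vs [P → e .]

A reduce-reduce conflict occurs when an LR(0) state has two complete items [A → α .] and [B → β .] — both call for a reduction, and with no lookahead the parser cannot choose between them.

Augment with D' → D and build the canonical LR(0) collection (I0 = CLOSURE({[D' → . D]}), then GOTO on every symbol after a dot until no new states appear). It has 16 states:
  I0: { [C → . e], [C → . id], [D → . / n P], [D → . C], [D → . e e], [D' → . D] }  — shift
  I1: { [D → / . n P] }  — shift
  I2: { [D → C .] }  — reduce
  I3: { [D' → D .] }  — accept
  I4: { [C → e .], [D → e . e] }  — shift, reduce
  I5: { [C → id .] }  — reduce
  I6: { [D → e e .] }  — reduce
  I7: { [C → . e], [C → . id], [D → . / n P], [D → . C], [D → . e e], [D → / n . P], [P → . C n], [P → . D C C], [P → . e] }  — shift
  I8: { [D → C .], [P → C . n] }  — shift, reduce
  I9: { [C → . e], [C → . id], [P → D . C C] }  — shift
  I10: { [D → / n P .] }  — reduce
  I11: { [C → e .], [D → e . e], [P → e .] }  — shift, 2 reduces
  I12: { [C → . e], [C → . id], [P → D C . C] }  — shift
  I13: { [C → e .] }  — reduce
  I14: { [P → D C C .] }  — reduce
  I15: { [P → C n .] }  — reduce

I11 contains complete items [C → e .], [P → e .] — reduce-reduce conflict.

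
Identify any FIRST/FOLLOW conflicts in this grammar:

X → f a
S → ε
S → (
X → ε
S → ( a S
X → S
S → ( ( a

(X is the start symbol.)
A FIRST/FOLLOW conflict occurs when a non-terminal N has a nullable alternative N → β (β ⇒* ε) and another alternative N → α with FIRST(α) ∩ FOLLOW(N) ≠ ∅: on such a lookahead the parser cannot decide between expanding α and letting N vanish via β.

Nullable non-terminals: S, X.
FIRST sets used below: FIRST(S) = { '(', ε }

S: nullable alternative(s) S → ε; FOLLOW(S) = { $ }
  S → ε: FIRST \ {ε} = { } — this is the only nullable alternative, skip
  S → (: FIRST \ {ε} = { '(' } — disjoint from FOLLOW(S)
  S → ( a S: FIRST \ {ε} = { '(' } — disjoint from FOLLOW(S)
  S → ( ( a: FIRST \ {ε} = { '(' } — disjoint from FOLLOW(S)

X: nullable alternative(s) X → ε, X → S; FOLLOW(X) = { $ }
  X → f a: FIRST \ {ε} = { 'f' } — disjoint from FOLLOW(X)
  X → ε: FIRST \ {ε} = { } — disjoint from FOLLOW(X)
  X → S: FIRST \ {ε} = { '(' } — disjoint from FOLLOW(X)

No FIRST/FOLLOW conflicts found.

Answer: No FIRST/FOLLOW conflicts.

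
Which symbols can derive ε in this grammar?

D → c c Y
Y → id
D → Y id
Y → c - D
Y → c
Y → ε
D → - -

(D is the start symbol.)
ε-productions: Y → ε
So Y is immediately nullable.
No further non-terminal can be added: every production for the remaining non-terminals contains a terminal or a non-nullable non-terminal.
Nullable = { 'Y' }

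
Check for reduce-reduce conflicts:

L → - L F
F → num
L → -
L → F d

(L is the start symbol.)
No reduce-reduce conflicts

A reduce-reduce conflict occurs when an LR(0) state has two complete items [A → α .] and [B → β .] — both call for a reduction, and with no lookahead the parser cannot choose between them.

Augment with L' → L and build the canonical LR(0) collection (I0 = CLOSURE({[L' → . L]}), then GOTO on every symbol after a dot until no new states appear). It has 8 states:
  I0: { [F → . num], [L → . - L F], [L → . -], [L → . F d], [L' → . L] }  — shift
  I1: { [F → . num], [L → - . L F], [L → - .], [L → . - L F], [L → . -], [L → . F d] }  — shift, reduce
  I2: { [L → F . d] }  — shift
  I3: { [L' → L .] }  — accept
  I4: { [F → num .] }  — reduce
  I5: { [L → F d .] }  — reduce
  I6: { [F → . num], [L → - L . F] }  — shift
  I7: { [L → - L F .] }  — reduce

No state contains more than one complete item.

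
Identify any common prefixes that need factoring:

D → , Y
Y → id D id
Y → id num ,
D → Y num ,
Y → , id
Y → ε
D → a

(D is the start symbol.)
Left-factoring is needed when two productions for the same non-terminal
share a common prefix on the right-hand side.

Productions for D:
  D → , Y
  D → Y num ,
  D → a
Productions for Y:
  Y → id D id
  Y → id num ,
  Y → , id
  Y → ε

Found common prefix 'id' in productions for Y

Answer: Yes, Y has productions with common prefix 'id'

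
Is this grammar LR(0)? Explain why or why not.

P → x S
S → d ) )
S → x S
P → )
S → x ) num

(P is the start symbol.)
Yes, the grammar is LR(0)

A grammar is LR(0) if no state in the canonical LR(0) collection has:
  - both a shift item (dot before a terminal) and a complete item (shift-reduce conflict), or
  - two or more complete items (reduce-reduce conflict; the accept item [P' → P .] counts as a complete item here).

Augment with P' → P and build the canonical LR(0) collection (I0 = CLOSURE({[P' → . P]}), then GOTO on every symbol after a dot until no new states appear). It has 12 states:
  I0: { [P → . )], [P → . x S], [P' → . P] }  — shift
  I1: { [P → ) .] }  — reduce
  I2: { [P' → P .] }  — accept
  I3: { [P → x . S], [S → . d ) )], [S → . x ) num], [S → . x S] }  — shift
  I4: { [P → x S .] }  — reduce
  I5: { [S → d . ) )] }  — shift
  I6: { [S → . d ) )], [S → . x ) num], [S → . x S], [S → x . ) num], [S → x . S] }  — shift
  I7: { [S → x ) . num] }  — shift
  I8: { [S → x S .] }  — reduce
  I9: { [S → x ) num .] }  — reduce
  I10: { [S → d ) . )] }  — shift
  I11: { [S → d ) ) .] }  — reduce

Every state is either a pure shift/goto state or contains exactly one complete item and nothing to shift — no conflicts. The grammar is LR(0).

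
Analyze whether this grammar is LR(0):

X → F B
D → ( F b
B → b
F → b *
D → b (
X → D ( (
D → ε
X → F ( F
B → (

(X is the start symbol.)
No. Shift-reduce conflict between [D → .] and [D → . ( F b]

A grammar is LR(0) if no state in the canonical LR(0) collection has:
  - both a shift item (dot before a terminal) and a complete item (shift-reduce conflict), or
  - two or more complete items (reduce-reduce conflict; the accept item [X' → X .] counts as a complete item here).

Augment with X' → X and build the canonical LR(0) collection (I0 = CLOSURE({[X' → . X]}), then GOTO on every symbol after a dot until no new states appear). It has 17 states:
  I0: { [D → . ( F b], [D → . b (], [D → .], [F → . b *], [X → . D ( (], [X → . F ( F], [X → . F B], [X' → . X] }  — shift, reduce
  I1: { [D → ( . F b], [F → . b *] }  — shift
  I2: { [X → D . ( (] }  — shift
  I3: { [B → . (], [B → . b], [X → F . ( F], [X → F . B] }  — shift
  I4: { [X' → X .] }  — accept
  I5: { [D → b . (], [F → b . *] }  — shift
  I6: { [D → b ( .] }  — reduce
  I7: { [F → b * .] }  — reduce
  I8: { [B → ( .], [F → . b *], [X → F ( . F] }  — shift, reduce
  I9: { [X → F B .] }  — reduce
  I10: { [B → b .] }  — reduce
  I11: { [X → F ( F .] }  — reduce
  I12: { [F → b . *] }  — shift
  I13: { [X → D ( . (] }  — shift
  I14: { [X → D ( ( .] }  — reduce
  I15: { [D → ( F . b] }  — shift
  I16: { [D → ( F b .] }  — reduce

Conflict in state I0:
  Shift-reduce conflict between [D → .] and [D → . ( F b]
So the grammar is NOT LR(0).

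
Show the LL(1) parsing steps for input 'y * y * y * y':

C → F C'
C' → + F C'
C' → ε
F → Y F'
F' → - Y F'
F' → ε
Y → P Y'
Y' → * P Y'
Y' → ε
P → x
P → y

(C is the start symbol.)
Stack is shown with the top on the left.

Stack           Input            Action
---------------------------------------
C $             y * y * y * y $  output C → F C'
F C' $          y * y * y * y $  output F → Y F'
Y F' C' $       y * y * y * y $  output Y → P Y'
P Y' F' C' $    y * y * y * y $  output P → y
y Y' F' C' $    y * y * y * y $  match 'y'
Y' F' C' $      * y * y * y $    output Y' → * P Y'
* P Y' F' C' $  * y * y * y $    match '*'
P Y' F' C' $    y * y * y $      output P → y
y Y' F' C' $    y * y * y $      match 'y'
Y' F' C' $      * y * y $        output Y' → * P Y'
* P Y' F' C' $  * y * y $        match '*'
P Y' F' C' $    y * y $          output P → y
y Y' F' C' $    y * y $          match 'y'
Y' F' C' $      * y $            output Y' → * P Y'
* P Y' F' C' $  * y $            match '*'
P Y' F' C' $    y $              output P → y
y Y' F' C' $    y $              match 'y'
Y' F' C' $      $                output Y' → ε
F' C' $         $                output F' → ε
C' $            $                output C' → ε
$               $                accept

The string is accepted.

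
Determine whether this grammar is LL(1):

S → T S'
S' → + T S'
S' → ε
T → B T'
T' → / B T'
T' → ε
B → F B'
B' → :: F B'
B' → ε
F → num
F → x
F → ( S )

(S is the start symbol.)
A grammar is LL(1) if for each non-terminal N with multiple productions, the predict sets of those productions are pairwise disjoint, where PREDICT(N → α) = (FIRST(α) \ {ε}) ∪ (FOLLOW(N) if α ⇒* ε).

Relevant sets:
  FOLLOW(S') = { $, ')' }
  FOLLOW(T') = { $, ')', '+' }
  FOLLOW(B') = { $, ')', '+', '/' }

For S':
  PREDICT(S' → '+' T S') = { '+' }
  PREDICT(S' → ε) = { $, ')' }
For T':
  PREDICT(T' → '/' B T') = { '/' }
  PREDICT(T' → ε) = { $, ')', '+' }
For B':
  PREDICT(B' → :: F B') = { '::' }
  PREDICT(B' → ε) = { $, ')', '+', '/' }
For F:
  PREDICT(F → num) = { 'num' }
  PREDICT(F → x) = { 'x' }
  PREDICT(F → '(' S ')') = { '(' }
S, T, B have a single production, so nothing to check there.

All predict sets are disjoint. The grammar IS LL(1).

Answer: Yes, the grammar is LL(1).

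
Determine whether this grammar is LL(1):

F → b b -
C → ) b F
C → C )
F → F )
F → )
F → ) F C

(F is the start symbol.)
A grammar is LL(1) if for each non-terminal N with multiple productions, the predict sets of those productions are pairwise disjoint, where PREDICT(N → α) = (FIRST(α) \ {ε}) ∪ (FOLLOW(N) if α ⇒* ε).

Relevant sets:
  FIRST(F) = { ')', 'b' }
  FIRST(C) = { ')' }

For F:
  PREDICT(F → b b '-') = { 'b' }
  PREDICT(F → F ')') = { ')', 'b' }
  PREDICT(F → ')') = { ')' }
  PREDICT(F → ')' F C) = { ')' }
For C:
  PREDICT(C → ')' b F) = { ')' }
  PREDICT(C → C ')') = { ')' }

Conflict found: Predict set conflict for F: { 'b' }
The grammar is NOT LL(1).

Answer: No. Predict set conflict for F: { 'b' }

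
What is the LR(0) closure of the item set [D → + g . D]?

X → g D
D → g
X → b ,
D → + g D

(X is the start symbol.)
To compute CLOSURE, for each item [A → α.Bβ] where B is a non-terminal, add [B → .γ] for all productions B → γ; repeat for the newly added items until nothing changes.

Start with: [D → + g . D]
  [D → + g . D] has the dot before D: add [D → . g], [D → . + g D]
No further items can be added.

CLOSURE = { [D → + g . D], [D → . + g D], [D → . g] }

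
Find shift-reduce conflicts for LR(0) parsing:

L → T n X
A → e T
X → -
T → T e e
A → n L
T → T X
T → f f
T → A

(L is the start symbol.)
Yes — I9: [A → e T .] vs [T → T . e e]

A shift-reduce conflict occurs when an LR(0) state has both:
  - a complete (reduce) item [A → α .] (dot at the end), and
  - a shift item [B → β . c γ] (dot before a terminal).

Augment with L' → L and build the canonical LR(0) collection (I0 = CLOSURE({[L' → . L]}), then GOTO on every symbol after a dot until no new states appear). It has 16 states:
  I0: { [A → . e T], [A → . n L], [L → . T n X], [L' → . L], [T → . A], [T → . T X], [T → . T e e], [T → . f f] }  — shift
  I1: { [T → A .] }  — reduce
  I2: { [L' → L .] }  — accept
  I3: { [L → T . n X], [T → T . X], [T → T . e e], [X → . -] }  — shift
  I4: { [A → . e T], [A → . n L], [A → e . T], [T → . A], [T → . T X], [T → . T e e], [T → . f f] }  — shift
  I5: { [T → f . f] }  — shift
  I6: { [A → . e T], [A → . n L], [A → n . L], [L → . T n X], [T → . A], [T → . T X], [T → . T e e], [T → . f f] }  — shift
  I7: { [A → n L .] }  — reduce
  I8: { [T → f f .] }  — reduce
  I9: { [A → e T .], [T → T . X], [T → T . e e], [X → . -] }  — shift, reduce
  I10: { [X → - .] }  — reduce
  I11: { [T → T X .] }  — reduce
  I12: { [T → T e . e] }  — shift
  I13: { [T → T e e .] }  — reduce
  I14: { [L → T n . X], [X → . -] }  — shift
  I15: { [L → T n X .] }  — reduce

I9 contains reduce item [A → e T .] and shift items [T → T . e e], [X → . -] — shift-reduce conflict.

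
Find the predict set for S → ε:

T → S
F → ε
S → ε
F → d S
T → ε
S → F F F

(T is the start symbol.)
PREDICT(S → ε) = (FIRST(RHS) \ {ε}) ∪ (FOLLOW(S) if ε ∈ FIRST(RHS), i.e. RHS ⇒* ε)
The right-hand side is ε (FIRST(ε) = { ε }), so the predict set is FOLLOW(S) = { $, 'd' }
PREDICT(S → ε) = { $, 'd' }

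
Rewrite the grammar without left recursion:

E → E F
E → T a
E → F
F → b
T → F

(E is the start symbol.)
E → T a E'
E → F E'
E' → F E'
E' → ε
F → b
T → F

E is directly left-recursive. The standard transformation for
  A → A α₁ | ... | A α_m | β₁ | ... | β_n
is
  A  → β₁ A' | ... | β_n A'
  A' → α₁ A' | ... | α_m A' | ε

E → T a becomes E → T a E'
E → F becomes E → F E'
E → E F becomes E' → F E'
Add E' → ε

Productions for other non-terminals are unchanged:
  F → b
  T → F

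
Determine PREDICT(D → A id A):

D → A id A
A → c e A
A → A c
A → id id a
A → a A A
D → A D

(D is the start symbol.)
{ 'a', 'c', 'id' }

PREDICT(D → A id A) = (FIRST(RHS) \ {ε}) ∪ (FOLLOW(D) if ε ∈ FIRST(RHS), i.e. RHS ⇒* ε)
FIRST(A) = { 'a', 'c', 'id' }
FIRST(A id A) = { 'a', 'c', 'id' }
ε ∉ FIRST(A id A), so FOLLOW(D) is not added.
PREDICT(D → A id A) = { 'a', 'c', 'id' }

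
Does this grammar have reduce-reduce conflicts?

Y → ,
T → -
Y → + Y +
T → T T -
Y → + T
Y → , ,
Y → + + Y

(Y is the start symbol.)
A reduce-reduce conflict occurs when an LR(0) state has two complete items [A → α .] and [B → β .] — both call for a reduction, and with no lookahead the parser cannot choose between them.

Augment with Y' → Y and build the canonical LR(0) collection (I0 = CLOSURE({[Y' → . Y]}), then GOTO on every symbol after a dot until no new states appear). It has 13 states:
  I0: { [Y → . + + Y], [Y → . + T], [Y → . + Y +], [Y → . , ,], [Y → . ,], [Y' → . Y] }  — shift
  I1: { [T → . -], [T → . T T -], [Y → + . + Y], [Y → + . T], [Y → + . Y +], [Y → . + + Y], [Y → . + T], [Y → . + Y +], [Y → . , ,], [Y → . ,] }  — shift
  I2: { [Y → , . ,], [Y → , .] }  — shift, reduce
  I3: { [Y' → Y .] }  — accept
  I4: { [Y → , , .] }  — reduce
  I5: { [T → . -], [T → . T T -], [Y → + + . Y], [Y → + . + Y], [Y → + . T], [Y → + . Y +], [Y → . + + Y], [Y → . + T], [Y → . + Y +], [Y → . , ,], [Y → . ,] }  — shift
  I6: { [T → - .] }  — reduce
  I7: { [T → . -], [T → . T T -], [T → T . T -], [Y → + T .] }  — shift, reduce
  I8: { [Y → + Y . +] }  — shift
  I9: { [Y → + Y + .] }  — reduce
  I10: { [T → . -], [T → . T T -], [T → T . T -], [T → T T . -] }  — shift
  I11: { [T → - .], [T → T T - .] }  — 2 reduces
  I12: { [Y → + + Y .], [Y → + Y . +] }  — shift, reduce

I11 contains complete items [T → - .], [T → T T - .] — reduce-reduce conflict.

Answer: Yes — I11: [T → - .] vs [T → T T - .]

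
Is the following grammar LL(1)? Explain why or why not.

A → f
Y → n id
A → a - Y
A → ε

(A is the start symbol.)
Yes, the grammar is LL(1).

Relevant sets:
  FOLLOW(A) = { $ }

For A:
  PREDICT(A → f) = { 'f' }
  PREDICT(A → a '-' Y) = { 'a' }
  PREDICT(A → ε) = { $ }
Y has a single production, so nothing to check there.

All predict sets are disjoint. The grammar IS LL(1).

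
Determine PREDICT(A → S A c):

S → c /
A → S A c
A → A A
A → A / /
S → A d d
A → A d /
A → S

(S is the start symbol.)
PREDICT(A → S A c) = (FIRST(RHS) \ {ε}) ∪ (FOLLOW(A) if ε ∈ FIRST(RHS), i.e. RHS ⇒* ε)
FIRST(S) = { 'c' }
FIRST(S A c) = { 'c' }
ε ∉ FIRST(S A c), so FOLLOW(A) is not added.
PREDICT(A → S A c) = { 'c' }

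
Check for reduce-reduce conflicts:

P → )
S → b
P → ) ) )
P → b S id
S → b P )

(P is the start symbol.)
Augment with P' → P and build the canonical LR(0) collection (I0 = CLOSURE({[P' → . P]}), then GOTO on every symbol after a dot until no new states appear). It has 11 states:
  I0: { [P → . ) ) )], [P → . )], [P → . b S id], [P' → . P] }  — shift
  I1: { [P → ) . ) )], [P → ) .] }  — shift, reduce
  I2: { [P' → P .] }  — accept
  I3: { [P → b . S id], [S → . b P )], [S → . b] }  — shift
  I4: { [P → b S . id] }  — shift
  I5: { [P → . ) ) )], [P → . )], [P → . b S id], [S → b . P )], [S → b .] }  — shift, reduce
  I6: { [S → b P . )] }  — shift
  I7: { [S → b P ) .] }  — reduce
  I8: { [P → b S id .] }  — reduce
  I9: { [P → ) ) . )] }  — shift
  I10: { [P → ) ) ) .] }  — reduce

No state contains more than one complete item.

Answer: No reduce-reduce conflicts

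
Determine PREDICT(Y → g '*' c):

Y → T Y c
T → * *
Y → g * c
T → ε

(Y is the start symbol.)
{ 'g' }

PREDICT(Y → g '*' c) = (FIRST(RHS) \ {ε}) ∪ (FOLLOW(Y) if ε ∈ FIRST(RHS), i.e. RHS ⇒* ε)
FIRST(g '*' c) = { 'g' }
ε ∉ FIRST(g '*' c), so FOLLOW(Y) is not added.
PREDICT(Y → g '*' c) = { 'g' }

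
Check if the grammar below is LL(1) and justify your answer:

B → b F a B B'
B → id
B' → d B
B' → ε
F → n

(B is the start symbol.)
A grammar is LL(1) if for each non-terminal N with multiple productions, the predict sets of those productions are pairwise disjoint, where PREDICT(N → α) = (FIRST(α) \ {ε}) ∪ (FOLLOW(N) if α ⇒* ε).

Relevant sets:
  FOLLOW(B') = { $, 'd' }

For B:
  PREDICT(B → b F a B B') = { 'b' }
  PREDICT(B → id) = { 'id' }
For B':
  PREDICT(B' → d B) = { 'd' }
  PREDICT(B' → ε) = { $, 'd' }
F has a single production, so nothing to check there.

Conflict found: Predict set conflict for B': { 'd' }
The grammar is NOT LL(1).

Answer: No. Predict set conflict for B': { 'd' }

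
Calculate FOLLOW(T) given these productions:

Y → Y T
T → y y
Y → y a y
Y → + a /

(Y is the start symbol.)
To compute FOLLOW(T), find every occurrence of T on a right-hand side N → α T β: add FIRST(β) \ {ε}, and if β is empty or nullable also add FOLLOW(N). Iterate to a fixed point.

In Y → Y T: T is at the end, add FOLLOW(Y)

The FOLLOW sets referred to above (computed the same way, to a fixed point):
  FOLLOW(Y) = { $, 'y' }

Taking the union: FOLLOW(T) = { $, 'y' }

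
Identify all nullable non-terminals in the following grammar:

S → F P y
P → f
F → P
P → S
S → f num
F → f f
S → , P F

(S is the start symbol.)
None

A non-terminal is nullable if it can derive ε (the empty string): either it has an ε-production, or it has a production whose right-hand side consists entirely of nullable non-terminals.

There are no ε-productions, so no non-terminal can derive ε.
No non-terminals are nullable.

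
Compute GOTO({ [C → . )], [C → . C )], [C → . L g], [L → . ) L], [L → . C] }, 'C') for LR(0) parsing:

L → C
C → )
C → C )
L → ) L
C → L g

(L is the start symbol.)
{ [C → C . )], [L → C .] }

GOTO(I, 'C') = CLOSURE({ [A → αX.β] : [A → α.Xβ] ∈ I, X = 'C' })

Items with dot before 'C', with the dot advanced:
  [C → . C )] → [C → C . )]
  [L → . C] → [L → C .]
Closure adds nothing (no advanced item has the dot before a non-terminal).

GOTO = { [C → C . )], [L → C .] }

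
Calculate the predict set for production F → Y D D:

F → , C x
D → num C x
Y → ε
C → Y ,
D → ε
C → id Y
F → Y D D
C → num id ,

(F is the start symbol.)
PREDICT(F → Y D D) = (FIRST(RHS) \ {ε}) ∪ (FOLLOW(F) if ε ∈ FIRST(RHS), i.e. RHS ⇒* ε)
FIRST(Y) = { ε }
FIRST(D) = { 'num', ε }
FIRST(Y D D) = { 'num', ε }
ε ∈ FIRST(Y D D) (the right-hand side is nullable), so add FOLLOW(F) = { $ }
PREDICT(F → Y D D) = { $, 'num' }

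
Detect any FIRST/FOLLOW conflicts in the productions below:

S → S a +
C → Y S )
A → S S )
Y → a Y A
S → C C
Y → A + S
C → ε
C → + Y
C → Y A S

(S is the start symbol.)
Nullable non-terminals: C, S.
FIRST sets used below: FIRST(Y) = { ')', '+', 'a' }, FIRST(S) = { ')', '+', 'a', ε }, FIRST(C) = { ')', '+', 'a', ε }

C: nullable alternative(s) C → ε; FOLLOW(C) = { $, ')', '+', 'a' }
  C → Y S ): FIRST \ {ε} = { ')', '+', 'a' } — overlaps FOLLOW(C) on { ')', '+', 'a' }: CONFLICT
  C → ε: FIRST \ {ε} = { } — this is the only nullable alternative, skip
  C → + Y: FIRST \ {ε} = { '+' } — overlaps FOLLOW(C) on { '+' }: CONFLICT
  C → Y A S: FIRST \ {ε} = { ')', '+', 'a' } — overlaps FOLLOW(C) on { ')', '+', 'a' }: CONFLICT

S: nullable alternative(s) S → C C; FOLLOW(S) = { $, ')', '+', 'a' }
  S → S a +: FIRST \ {ε} = { ')', '+', 'a' } — overlaps FOLLOW(S) on { ')', '+', 'a' }: CONFLICT
  S → C C: FIRST \ {ε} = { ')', '+', 'a' } — this is the only nullable alternative, skip

A, Y have no nullable alternative, so no FIRST/FOLLOW check is needed there.

So the grammar has 4 FIRST/FOLLOW conflicts (marked CONFLICT above).

Answer: Yes. S → S a '+' with FOLLOW(S) on { ')', '+', 'a' }; C → Y S ')' with FOLLOW(C) on { ')', '+', 'a' }; C → '+' Y with FOLLOW(C) on { '+' }; C → Y A S with FOLLOW(C) on { ')', '+', 'a' }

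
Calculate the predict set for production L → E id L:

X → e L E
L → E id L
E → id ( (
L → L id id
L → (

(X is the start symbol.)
PREDICT(L → E id L) = (FIRST(RHS) \ {ε}) ∪ (FOLLOW(L) if ε ∈ FIRST(RHS), i.e. RHS ⇒* ε)
FIRST(E) = { 'id' }
FIRST(E id L) = { 'id' }
ε ∉ FIRST(E id L), so FOLLOW(L) is not added.
PREDICT(L → E id L) = { 'id' }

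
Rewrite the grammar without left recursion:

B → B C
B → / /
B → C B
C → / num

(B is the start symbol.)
B is directly left-recursive. The standard transformation for
  A → A α₁ | ... | A α_m | β₁ | ... | β_n
is
  A  → β₁ A' | ... | β_n A'
  A' → α₁ A' | ... | α_m A' | ε

B → / / becomes B → / / B'
B → C B becomes B → C B B'
B → B C becomes B' → C B'
Add B' → ε

Productions for other non-terminals are unchanged:
  C → / num

Resulting grammar:
B → / / B'
B → C B B'
B' → C B'
B' → ε
C → / num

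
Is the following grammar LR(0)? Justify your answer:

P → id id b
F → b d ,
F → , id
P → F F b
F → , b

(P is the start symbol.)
Yes, the grammar is LR(0)

Augment with P' → P and build the canonical LR(0) collection (I0 = CLOSURE({[P' → . P]}), then GOTO on every symbol after a dot until no new states appear). It has 14 states:
  I0: { [F → . , b], [F → . , id], [F → . b d ,], [P → . F F b], [P → . id id b], [P' → . P] }  — shift
  I1: { [F → , . b], [F → , . id] }  — shift
  I2: { [F → . , b], [F → . , id], [F → . b d ,], [P → F . F b] }  — shift
  I3: { [P' → P .] }  — accept
  I4: { [F → b . d ,] }  — shift
  I5: { [P → id . id b] }  — shift
  I6: { [P → id id . b] }  — shift
  I7: { [P → id id b .] }  — reduce
  I8: { [F → b d . ,] }  — shift
  I9: { [F → b d , .] }  — reduce
  I10: { [P → F F . b] }  — shift
  I11: { [P → F F b .] }  — reduce
  I12: { [F → , b .] }  — reduce
  I13: { [F → , id .] }  — reduce

Every state is either a pure shift/goto state or contains exactly one complete item and nothing to shift — no conflicts. The grammar is LR(0).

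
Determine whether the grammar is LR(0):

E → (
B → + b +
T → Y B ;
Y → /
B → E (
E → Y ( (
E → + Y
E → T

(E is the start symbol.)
A grammar is LR(0) if no state in the canonical LR(0) collection has:
  - both a shift item (dot before a terminal) and a complete item (shift-reduce conflict), or
  - two or more complete items (reduce-reduce conflict; the accept item [E' → E .] counts as a complete item here).

Augment with E' → E and build the canonical LR(0) collection (I0 = CLOSURE({[E' → . E]}), then GOTO on every symbol after a dot until no new states appear). It has 17 states:
  I0: { [E → . (], [E → . + Y], [E → . T], [E → . Y ( (], [E' → . E], [T → . Y B ;], [Y → . /] }  — shift
  I1: { [E → ( .] }  — reduce
  I2: { [E → + . Y], [Y → . /] }  — shift
  I3: { [Y → / .] }  — reduce
  I4: { [E' → E .] }  — accept
  I5: { [E → T .] }  — reduce
  I6: { [B → . + b +], [B → . E (], [E → . (], [E → . + Y], [E → . T], [E → . Y ( (], [E → Y . ( (], [T → . Y B ;], [T → Y . B ;], [Y → . /] }  — shift
  I7: { [E → ( .], [E → Y ( . (] }  — shift, reduce
  I8: { [B → + . b +], [E → + . Y], [Y → . /] }  — shift
  I9: { [T → Y B . ;] }  — shift
  I10: { [B → E . (] }  — shift
  I11: { [B → E ( .] }  — reduce
  I12: { [T → Y B ; .] }  — reduce
  I13: { [E → + Y .] }  — reduce
  I14: { [B → + b . +] }  — shift
  I15: { [B → + b + .] }  — reduce
  I16: { [E → Y ( ( .] }  — reduce

Conflict in state I7:
  Shift-reduce conflict between [E → ( .] and [E → Y ( . (]
So the grammar is NOT LR(0).

Answer: No. Shift-reduce conflict between [E → ( .] and [E → Y ( . (]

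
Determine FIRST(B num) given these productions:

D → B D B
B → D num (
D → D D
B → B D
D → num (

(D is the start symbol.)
FIRST sets of the non-terminals involved (from the grammar, by fixed-point iteration):
  FIRST(B) = { 'num' }

To compute FIRST(B num), process the symbols left to right:
Symbol B is a non-terminal. Add FIRST(B) \ {ε} = { 'num' }
B is not nullable (ε ∉ FIRST(B)), so stop here.
FIRST(B num) = { 'num' }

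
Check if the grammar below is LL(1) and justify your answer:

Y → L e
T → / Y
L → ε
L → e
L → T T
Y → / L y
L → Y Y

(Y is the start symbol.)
No. Predict set conflict for Y: { '/' }

A grammar is LL(1) if for each non-terminal N with multiple productions, the predict sets of those productions are pairwise disjoint, where PREDICT(N → α) = (FIRST(α) \ {ε}) ∪ (FOLLOW(N) if α ⇒* ε).

Relevant sets:
  FIRST(L) = { '/', 'e', ε }
  FIRST(T) = { '/' }
  FIRST(Y) = { '/', 'e' }
  FOLLOW(L) = { 'e', 'y' }

For Y:
  PREDICT(Y → L e) = { '/', 'e' }
  PREDICT(Y → '/' L y) = { '/' }
For L:
  PREDICT(L → ε) = { 'e', 'y' }
  PREDICT(L → e) = { 'e' }
  PREDICT(L → T T) = { '/' }
  PREDICT(L → Y Y) = { '/', 'e' }
T has a single production, so nothing to check there.

Conflict found: Predict set conflict for Y: { '/' }
The grammar is NOT LL(1).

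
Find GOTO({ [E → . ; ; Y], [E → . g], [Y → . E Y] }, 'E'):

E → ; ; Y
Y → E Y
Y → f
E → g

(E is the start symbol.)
GOTO(I, 'E') = CLOSURE({ [A → αX.β] : [A → α.Xβ] ∈ I, X = 'E' })

Items with dot before 'E', with the dot advanced:
  [Y → . E Y] → [Y → E . Y]
Closure of the advanced items:
  [Y → E . Y] has the dot before Y: add [Y → . E Y], [Y → . f]
  [Y → . E Y] has the dot before E: add [E → . ; ; Y], [E → . g]

GOTO = { [E → . ; ; Y], [E → . g], [Y → . E Y], [Y → . f], [Y → E . Y] }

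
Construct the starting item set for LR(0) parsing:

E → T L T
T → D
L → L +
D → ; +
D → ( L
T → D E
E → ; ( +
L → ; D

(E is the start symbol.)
{ [D → . ( L], [D → . ; +], [E → . ; ( +], [E → . T L T], [E' → . E], [T → . D E], [T → . D] }

First, augment the grammar with E' → E
I₀ = CLOSURE({ [E' → . E] }):
  [E' → . E] has the dot before E: add [E → . T L T], [E → . ; ( +]
  [E → . T L T] has the dot before T: add [T → . D], [T → . D E]
  [T → . D] has the dot before D: add [D → . ; +], [D → . ( L]
No further items can be added.

I₀ = { [D → . ( L], [D → . ; +], [E → . ; ( +], [E → . T L T], [E' → . E], [T → . D E], [T → . D] }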